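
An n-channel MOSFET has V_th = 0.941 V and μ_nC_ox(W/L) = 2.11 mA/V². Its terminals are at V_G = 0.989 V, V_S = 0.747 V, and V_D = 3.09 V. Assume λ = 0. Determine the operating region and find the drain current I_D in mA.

Cutoff; I_D = 0 mA

V_GS = V_G − V_S = 0.989 − 0.747 = 0.242 V; V_DS = V_D − V_S = 3.09 − 0.747 = 2.34 V.
V_GS = 0.242 V < V_th = 0.941 V, so the transistor is in cutoff.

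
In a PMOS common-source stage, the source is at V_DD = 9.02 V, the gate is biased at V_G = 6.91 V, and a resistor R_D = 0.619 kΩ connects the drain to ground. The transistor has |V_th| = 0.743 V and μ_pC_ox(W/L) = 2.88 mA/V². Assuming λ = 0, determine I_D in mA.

V_SG = V_DD − V_G = 9.02 − 6.91 = 2.11 V, so V_ov = 2.11 − 0.743 = 1.37 V.
Assume saturation: I_D = ½ k_p V_ov² = 0.5 × 2.88 × 1.37² = 2.69 mA, giving V_SD = V_DD − I_D R_D = 9.02 − 2.69 × 0.619 = 7.35 V.
V_SD = 7.35 V ≥ V_ov = 1.37 V, confirming saturation.

I_D = 2.69 mA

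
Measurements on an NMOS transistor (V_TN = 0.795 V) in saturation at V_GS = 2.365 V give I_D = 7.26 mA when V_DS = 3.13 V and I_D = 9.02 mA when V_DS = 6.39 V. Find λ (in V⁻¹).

With V_GS fixed, I_D ∝ (1 + λ V_DS) in saturation, so I_D2/I_D1 = (1 + λ V_DS2)/(1 + λ V_DS1).
9.02/7.26 = 1.242 = (1 + 6.39 λ)/(1 + 3.13 λ).
Solving: λ (I_D1 V_DS2 − I_D2 V_DS1) = I_D2 − I_D1, so λ = (9.02 − 7.26) / (7.26 × 6.39 − 9.02 × 3.13) = 1.76 / 18.2 = 0.0969 V⁻¹.

λ = 0.0969 V⁻¹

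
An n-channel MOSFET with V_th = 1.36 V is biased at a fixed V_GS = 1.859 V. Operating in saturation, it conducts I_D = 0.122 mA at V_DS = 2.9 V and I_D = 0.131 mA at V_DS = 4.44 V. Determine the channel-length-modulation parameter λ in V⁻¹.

With V_GS fixed, I_D ∝ (1 + λ V_DS) in saturation, so I_D2/I_D1 = (1 + λ V_DS2)/(1 + λ V_DS1).
0.131/0.122 = 1.074 = (1 + 4.44 λ)/(1 + 2.9 λ).
Solving: λ (I_D1 V_DS2 − I_D2 V_DS1) = I_D2 − I_D1, so λ = (0.131 − 0.122) / (0.122 × 4.44 − 0.131 × 2.9) = 0.009 / 0.162 = 0.0556 V⁻¹.

λ = 0.0556 V⁻¹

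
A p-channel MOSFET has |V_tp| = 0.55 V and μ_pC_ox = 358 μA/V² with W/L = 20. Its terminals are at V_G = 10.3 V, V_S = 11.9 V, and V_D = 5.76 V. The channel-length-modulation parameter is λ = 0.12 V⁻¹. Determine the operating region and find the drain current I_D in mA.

V_SG = V_S − V_G = 11.9 − 10.3 = 1.6 V; V_SD = V_S − V_D = 11.9 − 5.76 = 6.14 V.
k_p = μ_pC_ox · (W/L) = 7.16 mA/V².
V_ov = V_SG − |V_tp| = 1.6 − 0.55 = 1.05 V.
Since V_SD = 6.14 V ≥ V_ov = 1.05 V, the device is in saturation.
I_D = ½ k_p V_ov² (1 + λ V_SD) = 0.5 × 7.16 × 1.05² × (1 + 0.12 × 6.14) = 6.86 mA.

Saturation; I_D = 6.86 mA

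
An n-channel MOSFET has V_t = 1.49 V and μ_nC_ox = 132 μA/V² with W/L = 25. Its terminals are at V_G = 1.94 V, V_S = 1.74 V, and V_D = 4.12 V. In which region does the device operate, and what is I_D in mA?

Cutoff; I_D = 0 mA

V_GS = V_G − V_S = 1.94 − 1.74 = 0.2 V; V_DS = V_D − V_S = 4.12 − 1.74 = 2.38 V.
V_GS = 0.2 V < V_t = 1.49 V, so the transistor is in cutoff.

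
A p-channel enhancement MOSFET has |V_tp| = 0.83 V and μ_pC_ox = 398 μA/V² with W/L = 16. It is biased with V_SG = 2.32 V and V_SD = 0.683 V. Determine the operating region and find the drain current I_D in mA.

Triode; I_D = 5.00 mA

k_p = μ_pC_ox · (W/L) = 6.368 mA/V².
V_ov = V_SG − |V_tp| = 2.32 − 0.83 = 1.49 V.
Since V_SD = 0.683 V < V_ov = 1.49 V, the device is in the triode region.
I_D = k_p [V_ov · V_SD − ½ V_SD²] = 6.368 × [1.49 × 0.683 − 0.5 × 0.683²] = 5 mA.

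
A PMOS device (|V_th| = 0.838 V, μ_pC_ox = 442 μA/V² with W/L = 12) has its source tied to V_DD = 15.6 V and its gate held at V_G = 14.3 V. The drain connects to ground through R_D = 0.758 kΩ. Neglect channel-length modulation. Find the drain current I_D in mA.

I_D = 0.566 mA

V_SG = V_DD − V_G = 15.6 − 14.3 = 1.3 V, so V_ov = 1.3 − 0.838 = 0.462 V.
k_p = μ_pC_ox · (W/L) = 5.304 mA/V².
Assume saturation: I_D = ½ k_p V_ov² = 0.5 × 5.304 × 0.462² = 0.566 mA, giving V_SD = V_DD − I_D R_D = 15.6 − 0.566 × 0.758 = 15.2 V.
V_SD = 15.2 V ≥ V_ov = 0.462 V, confirming saturation.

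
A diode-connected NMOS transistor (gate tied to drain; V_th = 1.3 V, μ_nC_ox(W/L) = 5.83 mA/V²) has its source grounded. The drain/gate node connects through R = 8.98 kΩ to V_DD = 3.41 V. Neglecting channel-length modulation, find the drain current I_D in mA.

I_D = 0.205 mA

With gate tied to drain, V_GS = V_DS ≥ V_GS − V_th, so the device is in saturation.
KCL at the drain: ½ k_n (V_GS − V_th)² = (V_DD − V_GS)/R.
Let x = V_GS − 1.3. Then 26.2 x² + x − 2.11 = 0, giving x = 0.265 V (positive root), so V_GS = 1.57 V.
I_D = (V_DD − V_GS)/R = (3.41 − 1.57) / 8.98 = 0.205 mA.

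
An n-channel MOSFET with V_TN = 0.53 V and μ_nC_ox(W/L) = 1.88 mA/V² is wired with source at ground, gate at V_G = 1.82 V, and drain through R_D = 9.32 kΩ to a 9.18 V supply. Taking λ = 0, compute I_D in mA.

V_GS = V_G = 1.82 V, so V_ov = 1.82 − 0.53 = 1.29 V.
Assume saturation: I_D = ½ k_n V_ov² = 0.5 × 1.88 × 1.29² = 1.56 mA, giving V_DS = V_DD − I_D R_D = 9.18 − 1.56 × 9.32 = -5.4 V.
But -5.4 V < V_ov = 1.29 V, so the device is actually in triode.
In triode I_D = k_n[V_ov V_DS − ½ V_DS²] and I_D = (V_DD − V_DS)/R_D. Equating: 8.76 V_DS² − 23.6 V_DS + 9.18 = 0, giving V_DS = 0.471 V (the root below V_ov).
I_D = (9.18 − 0.471) / 9.32 = 0.934 mA.

I_D = 0.934 mA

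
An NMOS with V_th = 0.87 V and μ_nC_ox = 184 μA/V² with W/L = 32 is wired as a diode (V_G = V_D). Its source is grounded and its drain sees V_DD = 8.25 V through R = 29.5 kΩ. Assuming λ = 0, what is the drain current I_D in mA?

I_D = 0.240 mA

With gate tied to drain, V_GS = V_DS ≥ V_GS − V_th, so the device is in saturation.
k_n = μ_nC_ox · (W/L) = 5.888 mA/V².
KCL at the drain: ½ k_n (V_GS − V_th)² = (V_DD − V_GS)/R.
Let x = V_GS − 0.87. Then 86.8 x² + x − 7.38 = 0, giving x = 0.286 V (positive root), so V_GS = 1.16 V.
I_D = (V_DD − V_GS)/R = (8.25 − 1.16) / 29.5 = 0.24 mA.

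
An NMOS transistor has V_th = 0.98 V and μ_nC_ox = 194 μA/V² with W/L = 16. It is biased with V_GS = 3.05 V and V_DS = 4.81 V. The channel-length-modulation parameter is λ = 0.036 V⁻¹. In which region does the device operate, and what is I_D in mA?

Saturation; I_D = 7.80 mA

k_n = μ_nC_ox · (W/L) = 3.104 mA/V².
V_ov = V_GS − V_th = 3.05 − 0.98 = 2.07 V.
Since V_DS = 4.81 V ≥ V_ov = 2.07 V, the device is in saturation.
I_D = ½ k_n V_ov² (1 + λ V_DS) = 0.5 × 3.104 × 2.07² × (1 + 0.036 × 4.81) = 7.8 mA.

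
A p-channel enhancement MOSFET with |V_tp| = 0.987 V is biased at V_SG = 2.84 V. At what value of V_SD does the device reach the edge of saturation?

V_SD,sat = 1.85 V

The boundary between triode and saturation is V_SD = V_SG − |V_tp| = V_ov.
V_ov = 2.84 − 0.987 = 1.85 V.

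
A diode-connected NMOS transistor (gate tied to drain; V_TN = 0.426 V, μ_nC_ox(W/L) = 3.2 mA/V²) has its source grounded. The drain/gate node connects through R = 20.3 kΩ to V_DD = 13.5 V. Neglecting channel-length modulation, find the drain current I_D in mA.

With gate tied to drain, V_GS = V_DS ≥ V_GS − V_TN, so the device is in saturation.
KCL at the drain: ½ k_n (V_GS − V_TN)² = (V_DD − V_GS)/R.
Let x = V_GS − 0.426. Then 32.5 x² + x − 13.07 = 0, giving x = 0.619 V (positive root), so V_GS = 1.05 V.
I_D = (V_DD − V_GS)/R = (13.5 − 1.05) / 20.3 = 0.614 mA.

I_D = 0.614 mA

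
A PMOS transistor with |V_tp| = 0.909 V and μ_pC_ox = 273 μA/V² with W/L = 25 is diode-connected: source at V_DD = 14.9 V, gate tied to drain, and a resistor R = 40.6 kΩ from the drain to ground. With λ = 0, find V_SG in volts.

With gate tied to drain, V_SG = V_SD ≥ V_SG − |V_tp|, so the device is in saturation.
k_p = μ_pC_ox · (W/L) = 6.825 mA/V².
KCL at the drain: ½ k_p (V_SG − |V_tp|)² = (V_DD − V_SG)/R.
Let x = V_SG − 0.909. Then 139 x² + x − 13.99 = 0, giving x = 0.314 V (positive root), so V_SG = 1.22 V.
I_D = (V_DD − V_SG)/R = (14.9 − 1.22) / 40.6 = 0.337 mA.

V_SG = 1.22 V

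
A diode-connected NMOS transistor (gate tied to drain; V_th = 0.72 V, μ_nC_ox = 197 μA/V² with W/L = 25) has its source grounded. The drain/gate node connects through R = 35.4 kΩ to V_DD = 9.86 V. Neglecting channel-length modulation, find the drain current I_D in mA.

With gate tied to drain, V_GS = V_DS ≥ V_GS − V_th, so the device is in saturation.
k_n = μ_nC_ox · (W/L) = 4.925 mA/V².
KCL at the drain: ½ k_n (V_GS − V_th)² = (V_DD − V_GS)/R.
Let x = V_GS − 0.72. Then 87.2 x² + x − 9.14 = 0, giving x = 0.318 V (positive root), so V_GS = 1.04 V.
I_D = (V_DD − V_GS)/R = (9.86 − 1.04) / 35.4 = 0.249 mA.

I_D = 0.249 mA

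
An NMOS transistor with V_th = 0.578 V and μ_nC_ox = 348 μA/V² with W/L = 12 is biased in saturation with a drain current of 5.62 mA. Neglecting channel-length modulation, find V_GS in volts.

k_n = μ_nC_ox · (W/L) = 4.176 mA/V².
In saturation I_D = ½ k_n (V_GS − V_th)², so V_GS − V_th = √(2 I_D / k_n) = √(2 × 5.62 / 4.176) = 1.64 V.
V_GS = 0.578 + 1.64 = 2.22 V.

V_GS = 2.22 V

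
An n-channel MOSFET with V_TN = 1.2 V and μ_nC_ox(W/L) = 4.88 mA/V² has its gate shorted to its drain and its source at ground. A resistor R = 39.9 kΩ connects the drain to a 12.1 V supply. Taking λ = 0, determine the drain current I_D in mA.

I_D = 0.265 mA

With gate tied to drain, V_GS = V_DS ≥ V_GS − V_TN, so the device is in saturation.
KCL at the drain: ½ k_n (V_GS − V_TN)² = (V_DD − V_GS)/R.
Let x = V_GS − 1.2. Then 97.4 x² + x − 10.9 = 0, giving x = 0.33 V (positive root), so V_GS = 1.53 V.
I_D = (V_DD − V_GS)/R = (12.1 − 1.53) / 39.9 = 0.265 mA.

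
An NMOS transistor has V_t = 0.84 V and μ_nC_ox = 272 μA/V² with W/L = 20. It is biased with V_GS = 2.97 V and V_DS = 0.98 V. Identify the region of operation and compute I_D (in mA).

k_n = μ_nC_ox · (W/L) = 5.44 mA/V².
V_ov = V_GS − V_t = 2.97 − 0.84 = 2.13 V.
Since V_DS = 0.98 V < V_ov = 2.13 V, the device is in the triode region.
I_D = k_n [V_ov · V_DS − ½ V_DS²] = 5.44 × [2.13 × 0.98 − 0.5 × 0.98²] = 8.74 mA.

Triode; I_D = 8.74 mA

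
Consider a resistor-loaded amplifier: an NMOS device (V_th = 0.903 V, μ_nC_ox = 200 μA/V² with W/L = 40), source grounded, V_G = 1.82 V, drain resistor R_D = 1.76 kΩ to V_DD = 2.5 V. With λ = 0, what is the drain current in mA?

I_D = 1.31 mA

V_GS = V_G = 1.82 V, so V_ov = 1.82 − 0.903 = 0.917 V.
k_n = μ_nC_ox · (W/L) = 8 mA/V².
Assume saturation: I_D = ½ k_n V_ov² = 0.5 × 8 × 0.917² = 3.36 mA, giving V_DS = V_DD − I_D R_D = 2.5 − 3.36 × 1.76 = -3.42 V.
But -3.42 V < V_ov = 0.917 V, so the device is actually in triode.
In triode I_D = k_n[V_ov V_DS − ½ V_DS²] and I_D = (V_DD − V_DS)/R_D. Equating: 7.04 V_DS² − 13.91 V_DS + 2.5 = 0, giving V_DS = 0.2 V (the root below V_ov).
I_D = (2.5 − 0.2) / 1.76 = 1.31 mA.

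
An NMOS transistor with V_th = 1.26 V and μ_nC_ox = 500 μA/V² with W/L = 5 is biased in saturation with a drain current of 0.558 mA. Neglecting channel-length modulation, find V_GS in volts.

V_GS = 1.93 V

k_n = μ_nC_ox · (W/L) = 2.5 mA/V².
In saturation I_D = ½ k_n (V_GS − V_th)², so V_GS − V_th = √(2 I_D / k_n) = √(2 × 0.558 / 2.5) = 0.668 V.
V_GS = 1.26 + 0.668 = 1.93 V.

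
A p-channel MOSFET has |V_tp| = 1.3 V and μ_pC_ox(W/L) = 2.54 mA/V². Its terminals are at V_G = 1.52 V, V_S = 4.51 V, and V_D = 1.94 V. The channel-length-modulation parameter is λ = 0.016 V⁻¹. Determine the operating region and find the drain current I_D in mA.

V_SG = V_S − V_G = 4.51 − 1.52 = 2.99 V; V_SD = V_S − V_D = 4.51 − 1.94 = 2.57 V.
V_ov = V_SG − |V_tp| = 2.99 − 1.3 = 1.69 V.
Since V_SD = 2.57 V ≥ V_ov = 1.69 V, the device is in saturation.
I_D = ½ k_p V_ov² (1 + λ V_SD) = 0.5 × 2.54 × 1.69² × (1 + 0.016 × 2.57) = 3.78 mA.

Saturation; I_D = 3.78 mA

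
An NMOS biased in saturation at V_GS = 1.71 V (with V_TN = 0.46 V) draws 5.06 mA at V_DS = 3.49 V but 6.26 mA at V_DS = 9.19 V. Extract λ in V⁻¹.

λ = 0.0487 V⁻¹

With V_GS fixed, I_D ∝ (1 + λ V_DS) in saturation, so I_D2/I_D1 = (1 + λ V_DS2)/(1 + λ V_DS1).
6.26/5.06 = 1.237 = (1 + 9.19 λ)/(1 + 3.49 λ).
Solving: λ (I_D1 V_DS2 − I_D2 V_DS1) = I_D2 − I_D1, so λ = (6.26 − 5.06) / (5.06 × 9.19 − 6.26 × 3.49) = 1.2 / 24.7 = 0.0487 V⁻¹.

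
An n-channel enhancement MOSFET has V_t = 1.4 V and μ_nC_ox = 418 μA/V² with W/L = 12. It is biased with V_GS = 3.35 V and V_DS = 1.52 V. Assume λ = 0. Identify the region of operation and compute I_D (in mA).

k_n = μ_nC_ox · (W/L) = 5.016 mA/V².
V_ov = V_GS − V_t = 3.35 − 1.4 = 1.95 V.
Since V_DS = 1.52 V < V_ov = 1.95 V, the device is in the triode region.
I_D = k_n [V_ov · V_DS − ½ V_DS²] = 5.016 × [1.95 × 1.52 − 0.5 × 1.52²] = 9.07 mA.

Triode; I_D = 9.07 mA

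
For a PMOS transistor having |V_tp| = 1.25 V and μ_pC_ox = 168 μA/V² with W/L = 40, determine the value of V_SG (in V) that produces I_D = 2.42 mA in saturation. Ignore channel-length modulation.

k_p = μ_pC_ox · (W/L) = 6.72 mA/V².
In saturation I_D = ½ k_p (V_SG − |V_tp|)², so V_SG − |V_tp| = √(2 I_D / k_p) = √(2 × 2.42 / 6.72) = 0.849 V.
V_SG = 1.25 + 0.849 = 2.1 V.

V_SG = 2.10 V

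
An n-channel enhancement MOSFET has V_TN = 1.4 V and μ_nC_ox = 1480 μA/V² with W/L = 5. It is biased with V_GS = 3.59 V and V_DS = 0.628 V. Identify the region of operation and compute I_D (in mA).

k_n = μ_nC_ox · (W/L) = 7.4 mA/V².
V_ov = V_GS − V_TN = 3.59 − 1.4 = 2.19 V.
Since V_DS = 0.628 V < V_ov = 2.19 V, the device is in the triode region.
I_D = k_n [V_ov · V_DS − ½ V_DS²] = 7.4 × [2.19 × 0.628 − 0.5 × 0.628²] = 8.72 mA.

Triode; I_D = 8.72 mA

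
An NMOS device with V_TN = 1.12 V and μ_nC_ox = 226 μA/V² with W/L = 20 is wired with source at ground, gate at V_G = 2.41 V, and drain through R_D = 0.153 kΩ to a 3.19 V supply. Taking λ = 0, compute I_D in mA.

I_D = 3.76 mA

V_GS = V_G = 2.41 V, so V_ov = 2.41 − 1.12 = 1.29 V.
k_n = μ_nC_ox · (W/L) = 4.52 mA/V².
Assume saturation: I_D = ½ k_n V_ov² = 0.5 × 4.52 × 1.29² = 3.76 mA, giving V_DS = V_DD − I_D R_D = 3.19 − 3.76 × 0.153 = 2.61 V.
V_DS = 2.61 V ≥ V_ov = 1.29 V, confirming saturation.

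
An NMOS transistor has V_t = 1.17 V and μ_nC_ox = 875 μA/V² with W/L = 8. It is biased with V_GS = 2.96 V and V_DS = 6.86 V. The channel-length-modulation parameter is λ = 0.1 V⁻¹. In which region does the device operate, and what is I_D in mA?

k_n = μ_nC_ox · (W/L) = 7 mA/V².
V_ov = V_GS − V_t = 2.96 − 1.17 = 1.79 V.
Since V_DS = 6.86 V ≥ V_ov = 1.79 V, the device is in saturation.
I_D = ½ k_n V_ov² (1 + λ V_DS) = 0.5 × 7 × 1.79² × (1 + 0.1 × 6.86) = 18.9 mA.

Saturation; I_D = 18.9 mA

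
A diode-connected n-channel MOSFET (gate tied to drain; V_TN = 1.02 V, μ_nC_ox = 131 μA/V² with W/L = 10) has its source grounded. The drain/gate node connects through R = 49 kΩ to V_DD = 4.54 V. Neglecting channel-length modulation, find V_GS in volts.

With gate tied to drain, V_GS = V_DS ≥ V_GS − V_TN, so the device is in saturation.
k_n = μ_nC_ox · (W/L) = 1.31 mA/V².
KCL at the drain: ½ k_n (V_GS − V_TN)² = (V_DD − V_GS)/R.
Let x = V_GS − 1.02. Then 32.1 x² + x − 3.52 = 0, giving x = 0.316 V (positive root), so V_GS = 1.34 V.
I_D = (V_DD − V_GS)/R = (4.54 − 1.34) / 49 = 0.0654 mA.

V_GS = 1.34 V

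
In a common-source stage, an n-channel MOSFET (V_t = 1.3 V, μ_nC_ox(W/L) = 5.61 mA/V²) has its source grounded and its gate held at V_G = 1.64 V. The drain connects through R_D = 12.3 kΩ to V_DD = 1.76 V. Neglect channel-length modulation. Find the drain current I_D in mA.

I_D = 0.136 mA

V_GS = V_G = 1.64 V, so V_ov = 1.64 − 1.3 = 0.34 V.
Assume saturation: I_D = ½ k_n V_ov² = 0.5 × 5.61 × 0.34² = 0.324 mA, giving V_DS = V_DD − I_D R_D = 1.76 − 0.324 × 12.3 = -2.23 V.
But -2.23 V < V_ov = 0.34 V, so the device is actually in triode.
In triode I_D = k_n[V_ov V_DS − ½ V_DS²] and I_D = (V_DD − V_DS)/R_D. Equating: 34.5 V_DS² − 24.46 V_DS + 1.76 = 0, giving V_DS = 0.0813 V (the root below V_ov).
I_D = (1.76 − 0.0813) / 12.3 = 0.136 mA.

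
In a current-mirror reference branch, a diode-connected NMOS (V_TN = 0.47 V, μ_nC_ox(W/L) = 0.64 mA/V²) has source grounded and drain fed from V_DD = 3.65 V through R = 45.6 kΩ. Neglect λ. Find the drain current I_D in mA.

I_D = 0.0602 mA

With gate tied to drain, V_GS = V_DS ≥ V_GS − V_TN, so the device is in saturation.
KCL at the drain: ½ k_n (V_GS − V_TN)² = (V_DD − V_GS)/R.
Let x = V_GS − 0.47. Then 14.6 x² + x − 3.18 = 0, giving x = 0.434 V (positive root), so V_GS = 0.904 V.
I_D = (V_DD − V_GS)/R = (3.65 − 0.904) / 45.6 = 0.0602 mA.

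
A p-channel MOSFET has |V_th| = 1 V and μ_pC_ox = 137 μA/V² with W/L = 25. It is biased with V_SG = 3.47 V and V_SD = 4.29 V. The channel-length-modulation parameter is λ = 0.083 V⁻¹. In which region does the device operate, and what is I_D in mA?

k_p = μ_pC_ox · (W/L) = 3.425 mA/V².
V_ov = V_SG − |V_th| = 3.47 − 1 = 2.47 V.
Since V_SD = 4.29 V ≥ V_ov = 2.47 V, the device is in saturation.
I_D = ½ k_p V_ov² (1 + λ V_SD) = 0.5 × 3.425 × 2.47² × (1 + 0.083 × 4.29) = 14.2 mA.

Saturation; I_D = 14.2 mA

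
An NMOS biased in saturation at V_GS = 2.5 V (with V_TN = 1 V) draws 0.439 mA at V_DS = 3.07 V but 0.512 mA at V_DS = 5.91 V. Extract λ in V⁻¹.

λ = 0.0714 V⁻¹

With V_GS fixed, I_D ∝ (1 + λ V_DS) in saturation, so I_D2/I_D1 = (1 + λ V_DS2)/(1 + λ V_DS1).
0.512/0.439 = 1.166 = (1 + 5.91 λ)/(1 + 3.07 λ).
Solving: λ (I_D1 V_DS2 − I_D2 V_DS1) = I_D2 − I_D1, so λ = (0.512 − 0.439) / (0.439 × 5.91 − 0.512 × 3.07) = 0.073 / 1.02 = 0.0714 V⁻¹.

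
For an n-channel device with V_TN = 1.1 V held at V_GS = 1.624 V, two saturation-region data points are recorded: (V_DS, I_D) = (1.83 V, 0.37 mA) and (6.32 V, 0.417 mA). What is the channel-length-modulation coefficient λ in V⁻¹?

With V_GS fixed, I_D ∝ (1 + λ V_DS) in saturation, so I_D2/I_D1 = (1 + λ V_DS2)/(1 + λ V_DS1).
0.417/0.37 = 1.127 = (1 + 6.32 λ)/(1 + 1.83 λ).
Solving: λ (I_D1 V_DS2 − I_D2 V_DS1) = I_D2 − I_D1, so λ = (0.417 − 0.37) / (0.37 × 6.32 − 0.417 × 1.83) = 0.047 / 1.58 = 0.0298 V⁻¹.

λ = 0.0298 V⁻¹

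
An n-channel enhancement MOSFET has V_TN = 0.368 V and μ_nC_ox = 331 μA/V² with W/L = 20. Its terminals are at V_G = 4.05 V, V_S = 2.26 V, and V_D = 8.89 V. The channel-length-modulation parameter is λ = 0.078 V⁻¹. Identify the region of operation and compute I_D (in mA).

Saturation; I_D = 10.2 mA

V_GS = V_G − V_S = 4.05 − 2.26 = 1.79 V; V_DS = V_D − V_S = 8.89 − 2.26 = 6.63 V.
k_n = μ_nC_ox · (W/L) = 6.62 mA/V².
V_ov = V_GS − V_TN = 1.79 − 0.368 = 1.42 V.
Since V_DS = 6.63 V ≥ V_ov = 1.42 V, the device is in saturation.
I_D = ½ k_n V_ov² (1 + λ V_DS) = 0.5 × 6.62 × 1.42² × (1 + 0.078 × 6.63) = 10.2 mA.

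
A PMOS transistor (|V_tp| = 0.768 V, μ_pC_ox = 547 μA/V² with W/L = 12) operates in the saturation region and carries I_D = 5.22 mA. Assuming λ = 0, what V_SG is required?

V_SG = 2.03 V

k_p = μ_pC_ox · (W/L) = 6.564 mA/V².
In saturation I_D = ½ k_p (V_SG − |V_tp|)², so V_SG − |V_tp| = √(2 I_D / k_p) = √(2 × 5.22 / 6.564) = 1.26 V.
V_SG = 0.768 + 1.26 = 2.03 V.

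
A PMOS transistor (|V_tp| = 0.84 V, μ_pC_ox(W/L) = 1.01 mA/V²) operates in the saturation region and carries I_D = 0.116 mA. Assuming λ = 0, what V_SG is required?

In saturation I_D = ½ k_p (V_SG − |V_tp|)², so V_SG − |V_tp| = √(2 I_D / k_p) = √(2 × 0.116 / 1.01) = 0.479 V.
V_SG = 0.84 + 0.479 = 1.32 V.

V_SG = 1.32 V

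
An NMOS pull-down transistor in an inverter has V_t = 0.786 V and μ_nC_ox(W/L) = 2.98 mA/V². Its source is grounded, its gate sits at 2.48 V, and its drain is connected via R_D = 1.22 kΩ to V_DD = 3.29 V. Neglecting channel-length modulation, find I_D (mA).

I_D = 2.26 mA

V_GS = V_G = 2.48 V, so V_ov = 2.48 − 0.786 = 1.69 V.
Assume saturation: I_D = ½ k_n V_ov² = 0.5 × 2.98 × 1.69² = 4.28 mA, giving V_DS = V_DD − I_D R_D = 3.29 − 4.28 × 1.22 = -1.93 V.
But -1.93 V < V_ov = 1.69 V, so the device is actually in triode.
In triode I_D = k_n[V_ov V_DS − ½ V_DS²] and I_D = (V_DD − V_DS)/R_D. Equating: 1.82 V_DS² − 7.159 V_DS + 3.29 = 0, giving V_DS = 0.531 V (the root below V_ov).
I_D = (3.29 − 0.531) / 1.22 = 2.26 mA.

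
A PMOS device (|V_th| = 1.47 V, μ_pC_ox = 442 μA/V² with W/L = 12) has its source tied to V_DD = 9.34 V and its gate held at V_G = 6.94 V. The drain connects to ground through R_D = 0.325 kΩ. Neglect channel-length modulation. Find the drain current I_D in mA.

V_SG = V_DD − V_G = 9.34 − 6.94 = 2.4 V, so V_ov = 2.4 − 1.47 = 0.93 V.
k_p = μ_pC_ox · (W/L) = 5.304 mA/V².
Assume saturation: I_D = ½ k_p V_ov² = 0.5 × 5.304 × 0.93² = 2.29 mA, giving V_SD = V_DD − I_D R_D = 9.34 − 2.29 × 0.325 = 8.59 V.
V_SD = 8.59 V ≥ V_ov = 0.93 V, confirming saturation.

I_D = 2.29 mA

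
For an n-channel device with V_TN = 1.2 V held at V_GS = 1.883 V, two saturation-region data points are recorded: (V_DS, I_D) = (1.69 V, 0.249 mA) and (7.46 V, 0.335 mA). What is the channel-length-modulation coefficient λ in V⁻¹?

λ = 0.0666 V⁻¹

With V_GS fixed, I_D ∝ (1 + λ V_DS) in saturation, so I_D2/I_D1 = (1 + λ V_DS2)/(1 + λ V_DS1).
0.335/0.249 = 1.345 = (1 + 7.46 λ)/(1 + 1.69 λ).
Solving: λ (I_D1 V_DS2 − I_D2 V_DS1) = I_D2 − I_D1, so λ = (0.335 − 0.249) / (0.249 × 7.46 − 0.335 × 1.69) = 0.086 / 1.29 = 0.0666 V⁻¹.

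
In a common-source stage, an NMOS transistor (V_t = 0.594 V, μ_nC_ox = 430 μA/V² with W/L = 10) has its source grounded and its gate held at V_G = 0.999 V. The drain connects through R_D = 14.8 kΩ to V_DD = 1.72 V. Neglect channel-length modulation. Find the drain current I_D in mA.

I_D = 0.111 mA

V_GS = V_G = 0.999 V, so V_ov = 0.999 − 0.594 = 0.405 V.
k_n = μ_nC_ox · (W/L) = 4.3 mA/V².
Assume saturation: I_D = ½ k_n V_ov² = 0.5 × 4.3 × 0.405² = 0.353 mA, giving V_DS = V_DD − I_D R_D = 1.72 − 0.353 × 14.8 = -3.5 V.
But -3.5 V < V_ov = 0.405 V, so the device is actually in triode.
In triode I_D = k_n[V_ov V_DS − ½ V_DS²] and I_D = (V_DD − V_DS)/R_D. Equating: 31.8 V_DS² − 26.77 V_DS + 1.72 = 0, giving V_DS = 0.0701 V (the root below V_ov).
I_D = (1.72 − 0.0701) / 14.8 = 0.111 mA.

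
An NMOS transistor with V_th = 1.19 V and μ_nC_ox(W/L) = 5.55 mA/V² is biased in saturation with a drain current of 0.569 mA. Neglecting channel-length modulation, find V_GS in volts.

V_GS = 1.64 V

In saturation I_D = ½ k_n (V_GS − V_th)², so V_GS − V_th = √(2 I_D / k_n) = √(2 × 0.569 / 5.55) = 0.453 V.
V_GS = 1.19 + 0.453 = 1.64 V.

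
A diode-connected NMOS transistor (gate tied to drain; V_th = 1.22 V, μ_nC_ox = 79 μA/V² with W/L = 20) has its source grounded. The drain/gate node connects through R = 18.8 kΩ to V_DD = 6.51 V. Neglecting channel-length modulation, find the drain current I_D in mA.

With gate tied to drain, V_GS = V_DS ≥ V_GS − V_th, so the device is in saturation.
k_n = μ_nC_ox · (W/L) = 1.58 mA/V².
KCL at the drain: ½ k_n (V_GS − V_th)² = (V_DD − V_GS)/R.
Let x = V_GS − 1.22. Then 14.9 x² + x − 5.29 = 0, giving x = 0.564 V (positive root), so V_GS = 1.78 V.
I_D = (V_DD − V_GS)/R = (6.51 − 1.78) / 18.8 = 0.251 mA.

I_D = 0.251 mA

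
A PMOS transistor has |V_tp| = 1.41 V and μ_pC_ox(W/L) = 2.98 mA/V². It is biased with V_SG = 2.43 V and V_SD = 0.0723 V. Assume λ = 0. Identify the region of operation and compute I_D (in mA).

Triode; I_D = 0.212 mA

V_ov = V_SG − |V_tp| = 2.43 − 1.41 = 1.02 V.
Since V_SD = 0.0723 V < V_ov = 1.02 V, the device is in the triode region.
I_D = k_p [V_ov · V_SD − ½ V_SD²] = 2.98 × [1.02 × 0.0723 − 0.5 × 0.0723²] = 0.212 mA.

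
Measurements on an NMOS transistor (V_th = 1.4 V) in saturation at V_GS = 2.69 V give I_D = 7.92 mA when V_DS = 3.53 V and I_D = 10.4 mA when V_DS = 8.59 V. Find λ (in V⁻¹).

λ = 0.0792 V⁻¹

With V_GS fixed, I_D ∝ (1 + λ V_DS) in saturation, so I_D2/I_D1 = (1 + λ V_DS2)/(1 + λ V_DS1).
10.4/7.92 = 1.313 = (1 + 8.59 λ)/(1 + 3.53 λ).
Solving: λ (I_D1 V_DS2 − I_D2 V_DS1) = I_D2 − I_D1, so λ = (10.4 − 7.92) / (7.92 × 8.59 − 10.4 × 3.53) = 2.48 / 31.3 = 0.0792 V⁻¹.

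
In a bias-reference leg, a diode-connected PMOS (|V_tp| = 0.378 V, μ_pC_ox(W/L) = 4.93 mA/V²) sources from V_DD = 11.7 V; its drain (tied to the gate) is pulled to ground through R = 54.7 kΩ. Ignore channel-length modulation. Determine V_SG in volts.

V_SG = 0.664 V

With gate tied to drain, V_SG = V_SD ≥ V_SG − |V_tp|, so the device is in saturation.
KCL at the drain: ½ k_p (V_SG − |V_tp|)² = (V_DD − V_SG)/R.
Let x = V_SG − 0.378. Then 135 x² + x − 11.32 = 0, giving x = 0.286 V (positive root), so V_SG = 0.664 V.
I_D = (V_DD − V_SG)/R = (11.7 − 0.664) / 54.7 = 0.202 mA.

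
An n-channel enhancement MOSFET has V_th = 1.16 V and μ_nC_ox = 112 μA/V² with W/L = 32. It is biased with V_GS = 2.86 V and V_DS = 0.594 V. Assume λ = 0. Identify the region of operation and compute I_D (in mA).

Triode; I_D = 2.99 mA

k_n = μ_nC_ox · (W/L) = 3.584 mA/V².
V_ov = V_GS − V_th = 2.86 − 1.16 = 1.7 V.
Since V_DS = 0.594 V < V_ov = 1.7 V, the device is in the triode region.
I_D = k_n [V_ov · V_DS − ½ V_DS²] = 3.584 × [1.7 × 0.594 − 0.5 × 0.594²] = 2.99 mA.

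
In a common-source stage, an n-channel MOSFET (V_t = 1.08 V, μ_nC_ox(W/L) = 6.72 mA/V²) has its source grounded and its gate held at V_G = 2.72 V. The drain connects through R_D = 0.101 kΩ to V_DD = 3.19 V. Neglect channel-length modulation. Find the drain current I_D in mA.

V_GS = V_G = 2.72 V, so V_ov = 2.72 − 1.08 = 1.64 V.
Assume saturation: I_D = ½ k_n V_ov² = 0.5 × 6.72 × 1.64² = 9.04 mA, giving V_DS = V_DD − I_D R_D = 3.19 − 9.04 × 0.101 = 2.28 V.
V_DS = 2.28 V ≥ V_ov = 1.64 V, confirming saturation.

I_D = 9.04 mA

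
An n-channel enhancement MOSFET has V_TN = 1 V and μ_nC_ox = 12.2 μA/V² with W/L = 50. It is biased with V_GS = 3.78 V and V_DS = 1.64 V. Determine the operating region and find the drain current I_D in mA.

Triode; I_D = 1.96 mA

k_n = μ_nC_ox · (W/L) = 0.61 mA/V².
V_ov = V_GS − V_TN = 3.78 − 1 = 2.78 V.
Since V_DS = 1.64 V < V_ov = 2.78 V, the device is in the triode region.
I_D = k_n [V_ov · V_DS − ½ V_DS²] = 0.61 × [2.78 × 1.64 − 0.5 × 1.64²] = 1.96 mA.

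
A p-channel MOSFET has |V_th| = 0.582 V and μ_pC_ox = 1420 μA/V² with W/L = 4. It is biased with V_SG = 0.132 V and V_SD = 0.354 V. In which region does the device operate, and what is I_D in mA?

Cutoff; I_D = 0 mA

V_SG = 0.132 V < |V_th| = 0.582 V, so the transistor is in cutoff.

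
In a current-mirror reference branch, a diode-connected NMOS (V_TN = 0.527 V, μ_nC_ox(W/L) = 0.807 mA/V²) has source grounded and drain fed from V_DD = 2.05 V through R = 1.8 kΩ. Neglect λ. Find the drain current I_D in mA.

I_D = 0.338 mA

With gate tied to drain, V_GS = V_DS ≥ V_GS − V_TN, so the device is in saturation.
KCL at the drain: ½ k_n (V_GS − V_TN)² = (V_DD − V_GS)/R.
Let x = V_GS − 0.527. Then 0.726 x² + x − 1.523 = 0, giving x = 0.915 V (positive root), so V_GS = 1.44 V.
I_D = (V_DD − V_GS)/R = (2.05 − 1.44) / 1.8 = 0.338 mA.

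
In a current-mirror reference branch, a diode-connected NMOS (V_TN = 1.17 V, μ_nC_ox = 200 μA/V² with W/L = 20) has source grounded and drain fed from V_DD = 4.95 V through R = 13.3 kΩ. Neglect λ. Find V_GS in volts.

With gate tied to drain, V_GS = V_DS ≥ V_GS − V_TN, so the device is in saturation.
k_n = μ_nC_ox · (W/L) = 4 mA/V².
KCL at the drain: ½ k_n (V_GS − V_TN)² = (V_DD − V_GS)/R.
Let x = V_GS − 1.17. Then 26.6 x² + x − 3.78 = 0, giving x = 0.359 V (positive root), so V_GS = 1.53 V.
I_D = (V_DD − V_GS)/R = (4.95 − 1.53) / 13.3 = 0.257 mA.

V_GS = 1.53 V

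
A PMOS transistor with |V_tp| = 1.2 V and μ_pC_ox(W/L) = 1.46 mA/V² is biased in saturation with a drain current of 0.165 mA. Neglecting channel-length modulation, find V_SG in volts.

V_SG = 1.68 V

In saturation I_D = ½ k_p (V_SG − |V_tp|)², so V_SG − |V_tp| = √(2 I_D / k_p) = √(2 × 0.165 / 1.46) = 0.475 V.
V_SG = 1.2 + 0.475 = 1.68 V.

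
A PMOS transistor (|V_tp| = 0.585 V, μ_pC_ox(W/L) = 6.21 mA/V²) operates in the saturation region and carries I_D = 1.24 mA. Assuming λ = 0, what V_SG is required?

V_SG = 1.22 V

In saturation I_D = ½ k_p (V_SG − |V_tp|)², so V_SG − |V_tp| = √(2 I_D / k_p) = √(2 × 1.24 / 6.21) = 0.632 V.
V_SG = 0.585 + 0.632 = 1.22 V.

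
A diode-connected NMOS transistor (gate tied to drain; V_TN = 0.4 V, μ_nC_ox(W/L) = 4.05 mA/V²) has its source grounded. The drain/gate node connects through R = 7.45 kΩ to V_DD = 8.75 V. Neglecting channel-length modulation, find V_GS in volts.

With gate tied to drain, V_GS = V_DS ≥ V_GS − V_TN, so the device is in saturation.
KCL at the drain: ½ k_n (V_GS − V_TN)² = (V_DD − V_GS)/R.
Let x = V_GS − 0.4. Then 15.1 x² + x − 8.35 = 0, giving x = 0.712 V (positive root), so V_GS = 1.11 V.
I_D = (V_DD − V_GS)/R = (8.75 − 1.11) / 7.45 = 1.03 mA.

V_GS = 1.11 V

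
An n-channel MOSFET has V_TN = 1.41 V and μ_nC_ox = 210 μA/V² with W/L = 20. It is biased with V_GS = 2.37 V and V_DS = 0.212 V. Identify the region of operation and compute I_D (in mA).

k_n = μ_nC_ox · (W/L) = 4.2 mA/V².
V_ov = V_GS − V_TN = 2.37 − 1.41 = 0.96 V.
Since V_DS = 0.212 V < V_ov = 0.96 V, the device is in the triode region.
I_D = k_n [V_ov · V_DS − ½ V_DS²] = 4.2 × [0.96 × 0.212 − 0.5 × 0.212²] = 0.76 mA.

Triode; I_D = 0.760 mA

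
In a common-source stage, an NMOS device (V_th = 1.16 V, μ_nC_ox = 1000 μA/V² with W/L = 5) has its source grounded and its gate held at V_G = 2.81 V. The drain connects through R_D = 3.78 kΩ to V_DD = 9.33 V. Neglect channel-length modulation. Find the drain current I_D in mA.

V_GS = V_G = 2.81 V, so V_ov = 2.81 − 1.16 = 1.65 V.
k_n = μ_nC_ox · (W/L) = 5 mA/V².
Assume saturation: I_D = ½ k_n V_ov² = 0.5 × 5 × 1.65² = 6.81 mA, giving V_DS = V_DD − I_D R_D = 9.33 − 6.81 × 3.78 = -16.4 V.
But -16.4 V < V_ov = 1.65 V, so the device is actually in triode.
In triode I_D = k_n[V_ov V_DS − ½ V_DS²] and I_D = (V_DD − V_DS)/R_D. Equating: 9.45 V_DS² − 32.19 V_DS + 9.33 = 0, giving V_DS = 0.32 V (the root below V_ov).
I_D = (9.33 − 0.32) / 3.78 = 2.38 mA.

I_D = 2.38 mA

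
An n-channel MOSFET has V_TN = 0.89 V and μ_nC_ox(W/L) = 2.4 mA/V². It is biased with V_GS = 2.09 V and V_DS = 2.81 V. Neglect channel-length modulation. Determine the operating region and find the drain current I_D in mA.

Saturation; I_D = 1.73 mA

V_ov = V_GS − V_TN = 2.09 − 0.89 = 1.2 V.
Since V_DS = 2.81 V ≥ V_ov = 1.2 V, the device is in saturation.
I_D = ½ k_n V_ov² = 0.5 × 2.4 × 1.2² = 1.73 mA.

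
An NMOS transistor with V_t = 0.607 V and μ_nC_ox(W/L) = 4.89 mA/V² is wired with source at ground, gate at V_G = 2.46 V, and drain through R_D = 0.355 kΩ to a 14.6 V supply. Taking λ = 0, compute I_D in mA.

V_GS = V_G = 2.46 V, so V_ov = 2.46 − 0.607 = 1.85 V.
Assume saturation: I_D = ½ k_n V_ov² = 0.5 × 4.89 × 1.85² = 8.4 mA, giving V_DS = V_DD − I_D R_D = 14.6 − 8.4 × 0.355 = 11.6 V.
V_DS = 11.6 V ≥ V_ov = 1.85 V, confirming saturation.

I_D = 8.40 mA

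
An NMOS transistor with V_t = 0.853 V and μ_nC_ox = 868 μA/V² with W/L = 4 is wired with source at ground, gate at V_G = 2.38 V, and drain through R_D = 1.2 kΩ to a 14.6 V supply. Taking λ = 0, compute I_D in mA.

V_GS = V_G = 2.38 V, so V_ov = 2.38 − 0.853 = 1.53 V.
k_n = μ_nC_ox · (W/L) = 3.472 mA/V².
Assume saturation: I_D = ½ k_n V_ov² = 0.5 × 3.472 × 1.53² = 4.05 mA, giving V_DS = V_DD − I_D R_D = 14.6 − 4.05 × 1.2 = 9.74 V.
V_DS = 9.74 V ≥ V_ov = 1.53 V, confirming saturation.

I_D = 4.05 mA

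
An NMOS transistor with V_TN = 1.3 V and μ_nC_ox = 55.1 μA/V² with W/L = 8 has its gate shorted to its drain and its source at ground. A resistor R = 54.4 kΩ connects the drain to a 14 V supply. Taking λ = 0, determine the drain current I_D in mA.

With gate tied to drain, V_GS = V_DS ≥ V_GS − V_TN, so the device is in saturation.
k_n = μ_nC_ox · (W/L) = 0.4408 mA/V².
KCL at the drain: ½ k_n (V_GS − V_TN)² = (V_DD − V_GS)/R.
Let x = V_GS − 1.3. Then 12 x² + x − 12.7 = 0, giving x = 0.988 V (positive root), so V_GS = 2.29 V.
I_D = (V_DD − V_GS)/R = (14 − 2.29) / 54.4 = 0.215 mA.

I_D = 0.215 mA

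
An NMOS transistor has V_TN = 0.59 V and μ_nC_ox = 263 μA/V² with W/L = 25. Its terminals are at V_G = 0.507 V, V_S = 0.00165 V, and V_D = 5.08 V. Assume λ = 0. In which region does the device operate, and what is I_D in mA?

Cutoff; I_D = 0 mA

V_GS = V_G − V_S = 0.507 − 0.00165 = 0.505 V; V_DS = V_D − V_S = 5.08 − 0.00165 = 5.08 V.
V_GS = 0.505 V < V_TN = 0.59 V, so the transistor is in cutoff.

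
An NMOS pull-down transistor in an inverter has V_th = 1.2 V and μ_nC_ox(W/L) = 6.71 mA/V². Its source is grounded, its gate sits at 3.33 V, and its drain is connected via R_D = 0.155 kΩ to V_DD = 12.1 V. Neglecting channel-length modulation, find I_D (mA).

V_GS = V_G = 3.33 V, so V_ov = 3.33 − 1.2 = 2.13 V.
Assume saturation: I_D = ½ k_n V_ov² = 0.5 × 6.71 × 2.13² = 15.2 mA, giving V_DS = V_DD − I_D R_D = 12.1 − 15.2 × 0.155 = 9.74 V.
V_DS = 9.74 V ≥ V_ov = 2.13 V, confirming saturation.

I_D = 15.2 mA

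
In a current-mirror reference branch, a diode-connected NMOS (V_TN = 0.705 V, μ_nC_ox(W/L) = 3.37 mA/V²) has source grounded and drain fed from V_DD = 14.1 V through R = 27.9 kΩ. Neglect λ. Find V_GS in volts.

With gate tied to drain, V_GS = V_DS ≥ V_GS − V_TN, so the device is in saturation.
KCL at the drain: ½ k_n (V_GS − V_TN)² = (V_DD − V_GS)/R.
Let x = V_GS − 0.705. Then 47 x² + x − 13.39 = 0, giving x = 0.523 V (positive root), so V_GS = 1.23 V.
I_D = (V_DD − V_GS)/R = (14.1 − 1.23) / 27.9 = 0.461 mA.

V_GS = 1.23 V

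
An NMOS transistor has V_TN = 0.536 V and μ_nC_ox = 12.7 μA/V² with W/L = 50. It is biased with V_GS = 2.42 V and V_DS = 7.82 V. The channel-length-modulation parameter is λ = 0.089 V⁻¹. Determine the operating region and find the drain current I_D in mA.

k_n = μ_nC_ox · (W/L) = 0.635 mA/V².
V_ov = V_GS − V_TN = 2.42 − 0.536 = 1.88 V.
Since V_DS = 7.82 V ≥ V_ov = 1.88 V, the device is in saturation.
I_D = ½ k_n V_ov² (1 + λ V_DS) = 0.5 × 0.635 × 1.88² × (1 + 0.089 × 7.82) = 1.91 mA.

Saturation; I_D = 1.91 mA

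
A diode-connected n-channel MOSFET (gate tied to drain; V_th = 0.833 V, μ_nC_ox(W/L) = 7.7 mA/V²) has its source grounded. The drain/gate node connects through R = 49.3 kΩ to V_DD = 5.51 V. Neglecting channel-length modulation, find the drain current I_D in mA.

With gate tied to drain, V_GS = V_DS ≥ V_GS − V_th, so the device is in saturation.
KCL at the drain: ½ k_n (V_GS − V_th)² = (V_DD − V_GS)/R.
Let x = V_GS − 0.833. Then 190 x² + x − 4.677 = 0, giving x = 0.154 V (positive root), so V_GS = 0.987 V.
I_D = (V_DD − V_GS)/R = (5.51 − 0.987) / 49.3 = 0.0917 mA.

I_D = 0.0917 mA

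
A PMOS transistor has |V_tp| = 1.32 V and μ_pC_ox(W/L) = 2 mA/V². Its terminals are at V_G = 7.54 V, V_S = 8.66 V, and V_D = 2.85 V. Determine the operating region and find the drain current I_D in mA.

Cutoff; I_D = 0 mA

V_SG = V_S − V_G = 8.66 − 7.54 = 1.12 V; V_SD = V_S − V_D = 8.66 − 2.85 = 5.81 V.
V_SG = 1.12 V < |V_tp| = 1.32 V, so the transistor is in cutoff.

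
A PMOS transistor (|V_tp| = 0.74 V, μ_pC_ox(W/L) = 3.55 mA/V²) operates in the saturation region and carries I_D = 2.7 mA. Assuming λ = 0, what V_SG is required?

V_SG = 1.97 V

In saturation I_D = ½ k_p (V_SG − |V_tp|)², so V_SG − |V_tp| = √(2 I_D / k_p) = √(2 × 2.7 / 3.55) = 1.23 V.
V_SG = 0.74 + 1.23 = 1.97 V.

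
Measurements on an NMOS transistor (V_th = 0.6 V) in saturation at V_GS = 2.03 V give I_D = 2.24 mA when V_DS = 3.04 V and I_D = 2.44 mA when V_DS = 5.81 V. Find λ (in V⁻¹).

λ = 0.0357 V⁻¹

With V_GS fixed, I_D ∝ (1 + λ V_DS) in saturation, so I_D2/I_D1 = (1 + λ V_DS2)/(1 + λ V_DS1).
2.44/2.24 = 1.089 = (1 + 5.81 λ)/(1 + 3.04 λ).
Solving: λ (I_D1 V_DS2 − I_D2 V_DS1) = I_D2 − I_D1, so λ = (2.44 − 2.24) / (2.24 × 5.81 − 2.44 × 3.04) = 0.2 / 5.6 = 0.0357 V⁻¹.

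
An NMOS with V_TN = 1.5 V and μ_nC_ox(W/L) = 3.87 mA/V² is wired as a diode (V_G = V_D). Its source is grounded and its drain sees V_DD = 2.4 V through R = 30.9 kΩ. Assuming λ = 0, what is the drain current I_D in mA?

I_D = 0.0254 mA

With gate tied to drain, V_GS = V_DS ≥ V_GS − V_TN, so the device is in saturation.
KCL at the drain: ½ k_n (V_GS − V_TN)² = (V_DD − V_GS)/R.
Let x = V_GS − 1.5. Then 59.8 x² + x − 0.9 = 0, giving x = 0.115 V (positive root), so V_GS = 1.61 V.
I_D = (V_DD − V_GS)/R = (2.4 − 1.61) / 30.9 = 0.0254 mA.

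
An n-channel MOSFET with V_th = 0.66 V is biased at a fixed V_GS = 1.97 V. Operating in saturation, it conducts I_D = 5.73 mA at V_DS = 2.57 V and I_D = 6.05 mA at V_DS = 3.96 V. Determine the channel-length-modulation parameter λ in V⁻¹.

With V_GS fixed, I_D ∝ (1 + λ V_DS) in saturation, so I_D2/I_D1 = (1 + λ V_DS2)/(1 + λ V_DS1).
6.05/5.73 = 1.056 = (1 + 3.96 λ)/(1 + 2.57 λ).
Solving: λ (I_D1 V_DS2 − I_D2 V_DS1) = I_D2 − I_D1, so λ = (6.05 − 5.73) / (5.73 × 3.96 − 6.05 × 2.57) = 0.32 / 7.14 = 0.0448 V⁻¹.

λ = 0.0448 V⁻¹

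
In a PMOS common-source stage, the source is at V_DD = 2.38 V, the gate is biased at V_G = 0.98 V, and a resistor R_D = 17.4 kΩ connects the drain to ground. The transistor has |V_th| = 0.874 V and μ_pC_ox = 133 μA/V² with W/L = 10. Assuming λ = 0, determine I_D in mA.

I_D = 0.124 mA

V_SG = V_DD − V_G = 2.38 − 0.98 = 1.4 V, so V_ov = 1.4 − 0.874 = 0.526 V.
k_p = μ_pC_ox · (W/L) = 1.33 mA/V².
Assume saturation: I_D = ½ k_p V_ov² = 0.5 × 1.33 × 0.526² = 0.184 mA, giving V_SD = V_DD − I_D R_D = 2.38 − 0.184 × 17.4 = -0.821 V.
But -0.821 V < V_ov = 0.526 V, so the device is actually in triode.
In triode I_D = k_p[V_ov V_SD − ½ V_SD²] and I_D = (V_DD − V_SD)/R_D. Equating: 11.6 V_SD² − 13.17 V_SD + 2.38 = 0, giving V_SD = 0.225 V (the root below V_ov).
I_D = (2.38 − 0.225) / 17.4 = 0.124 mA.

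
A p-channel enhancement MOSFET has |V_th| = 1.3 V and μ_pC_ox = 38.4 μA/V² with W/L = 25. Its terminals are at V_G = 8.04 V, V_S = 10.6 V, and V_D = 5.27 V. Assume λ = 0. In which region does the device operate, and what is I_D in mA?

Saturation; I_D = 0.762 mA

V_SG = V_S − V_G = 10.6 − 8.04 = 2.56 V; V_SD = V_S − V_D = 10.6 − 5.27 = 5.33 V.
k_p = μ_pC_ox · (W/L) = 0.96 mA/V².
V_ov = V_SG − |V_th| = 2.56 − 1.3 = 1.26 V.
Since V_SD = 5.33 V ≥ V_ov = 1.26 V, the device is in saturation.
I_D = ½ k_p V_ov² = 0.5 × 0.96 × 1.26² = 0.762 mA.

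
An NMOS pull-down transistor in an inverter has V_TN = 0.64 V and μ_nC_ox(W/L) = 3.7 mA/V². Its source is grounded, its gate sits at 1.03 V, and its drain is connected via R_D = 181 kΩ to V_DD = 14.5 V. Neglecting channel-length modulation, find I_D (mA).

V_GS = V_G = 1.03 V, so V_ov = 1.03 − 0.64 = 0.39 V.
Assume saturation: I_D = ½ k_n V_ov² = 0.5 × 3.7 × 0.39² = 0.281 mA, giving V_DS = V_DD − I_D R_D = 14.5 − 0.281 × 181 = -36.4 V.
But -36.4 V < V_ov = 0.39 V, so the device is actually in triode.
In triode I_D = k_n[V_ov V_DS − ½ V_DS²] and I_D = (V_DD − V_DS)/R_D. Equating: 335 V_DS² − 262.2 V_DS + 14.5 = 0, giving V_DS = 0.0599 V (the root below V_ov).
I_D = (14.5 − 0.0599) / 181 = 0.0798 mA.

I_D = 0.0798 mA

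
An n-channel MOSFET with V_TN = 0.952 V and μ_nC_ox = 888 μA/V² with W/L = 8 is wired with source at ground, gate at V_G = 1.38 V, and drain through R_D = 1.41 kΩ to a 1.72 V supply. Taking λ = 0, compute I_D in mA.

V_GS = V_G = 1.38 V, so V_ov = 1.38 − 0.952 = 0.428 V.
k_n = μ_nC_ox · (W/L) = 7.104 mA/V².
Assume saturation: I_D = ½ k_n V_ov² = 0.5 × 7.104 × 0.428² = 0.651 mA, giving V_DS = V_DD − I_D R_D = 1.72 − 0.651 × 1.41 = 0.803 V.
V_DS = 0.803 V ≥ V_ov = 0.428 V, confirming saturation.

I_D = 0.651 mA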